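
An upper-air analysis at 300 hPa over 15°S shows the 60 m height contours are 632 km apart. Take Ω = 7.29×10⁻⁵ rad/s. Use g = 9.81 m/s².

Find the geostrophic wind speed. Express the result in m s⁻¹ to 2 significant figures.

Coriolis parameter at 15°S:
f = 2Ω sin φ = 2 × 7.29×10⁻⁵ × sin 15° = 3.77×10⁻⁵ s⁻¹
Height gradient: |∂Z/∂n| = 60 m / 632000 m = 9.49×10⁻⁵
On a pressure surface, geostrophic balance gives V_g = (g/f)|∂Z/∂n|:
V_g = 9.81 × 9.49×10⁻⁵ / 3.77×10⁻⁵ = 24.7 m/s

25 m s⁻¹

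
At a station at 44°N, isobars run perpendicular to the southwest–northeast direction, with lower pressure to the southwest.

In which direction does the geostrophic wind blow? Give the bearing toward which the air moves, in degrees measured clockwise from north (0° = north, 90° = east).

315°

The pressure-gradient force points toward the southwest (bearing 225°).
Geostrophic balance: in the Northern Hemisphere the Coriolis force deflects motion to the right, so the geostrophic wind blows 90° to the right of the pressure-gradient force (low pressure on the left).
Rotating 225° by 90° clockwise gives 315° — the wind blows toward the northwest.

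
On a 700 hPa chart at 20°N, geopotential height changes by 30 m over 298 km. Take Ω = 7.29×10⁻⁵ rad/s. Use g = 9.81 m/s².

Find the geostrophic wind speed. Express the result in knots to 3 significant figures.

38.5 knots

Coriolis parameter at 20°N:
f = 2Ω sin φ = 2 × 7.29×10⁻⁵ × sin 20° = 4.99×10⁻⁵ s⁻¹
Height gradient: |∂Z/∂n| = 30 m / 298000 m = 1.01×10⁻⁴
On a pressure surface, geostrophic balance gives V_g = (g/f)|∂Z/∂n|:
V_g = 9.81 × 1.01×10⁻⁴ / 4.99×10⁻⁵ = 19.8 m/s
Converting: 19.8 m/s × 1.944 = 38.5 knots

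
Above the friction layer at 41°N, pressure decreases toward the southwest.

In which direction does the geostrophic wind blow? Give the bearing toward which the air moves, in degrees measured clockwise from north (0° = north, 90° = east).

The pressure-gradient force points toward the southwest (bearing 225°).
Geostrophic balance: in the Northern Hemisphere the Coriolis force deflects motion to the right, so the geostrophic wind blows 90° to the right of the pressure-gradient force (low pressure on the left).
Rotating 225° by 90° clockwise gives 315° — the wind blows toward the northwest.

315°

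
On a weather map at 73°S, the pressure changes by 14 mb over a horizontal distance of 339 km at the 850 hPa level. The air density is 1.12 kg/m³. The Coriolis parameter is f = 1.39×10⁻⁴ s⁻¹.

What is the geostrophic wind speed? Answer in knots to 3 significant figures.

51.6 knots

Pressure gradient: |∂P/∂n| = 1400 Pa / 339000 m = 4.13×10⁻³ Pa/m
Geostrophic balance (pressure-gradient force = Coriolis force):
V_g = (1/(fρ)) |∂P/∂n| = 4.13×10⁻³ / (1.39×10⁻⁴ × 1.12) = 26.5 m/s
Converting: 26.5 m/s × 1.944 = 51.6 knots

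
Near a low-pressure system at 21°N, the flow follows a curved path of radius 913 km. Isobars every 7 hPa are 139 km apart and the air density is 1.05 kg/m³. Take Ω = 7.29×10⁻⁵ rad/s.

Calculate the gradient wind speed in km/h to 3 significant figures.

Coriolis parameter at 21°N:
f = 2Ω sin φ = 2 × 7.29×10⁻⁵ × sin 21° = 5.23×10⁻⁵ s⁻¹
Pressure gradient: |∂P/∂n| = 700 Pa / 139000 m = 5.04×10⁻³ Pa/m
Geostrophic speed: V_g = |∂P/∂n|/(fρ) = 5.04×10⁻³/(5.23×10⁻⁵ × 1.05) = 91.8 m/s
Around a low, centrifugal force acts outward with Coriolis, so pressure-gradient force balances both:
(1/ρ)|∂P/∂n| = fV + V²/R  →  V² + fR·V − fR·V_g = 0
With fR = 5.23×10⁻⁵ × 913×10³ m = 47.7 m/s:
V = [−fR + √((fR)² + 4 fR V_g)]/2 = [−47.7 + √(47.7² + 4×47.7×91.8)]/2 = 46.5 m/s
Subgeostrophic (V < V_g = 91.8 m/s), as expected around a low.
Converting: 46.5 m/s × 3.6 = 167 km/h

167 km/h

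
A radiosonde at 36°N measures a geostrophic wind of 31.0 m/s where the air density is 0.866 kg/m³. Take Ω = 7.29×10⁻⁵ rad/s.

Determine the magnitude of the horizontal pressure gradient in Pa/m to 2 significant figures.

Coriolis parameter at 36°N:
f = 2Ω sin φ = 2 × 7.29×10⁻⁵ × sin 36° = 8.57×10⁻⁵ s⁻¹
Geostrophic balance rearranged: |∂P/∂n| = f ρ V_g
|∂P/∂n| = 8.57×10⁻⁵ × 0.866 × 31.0 = 2.30×10⁻³ Pa/m

2.3×10⁻³ Pa/m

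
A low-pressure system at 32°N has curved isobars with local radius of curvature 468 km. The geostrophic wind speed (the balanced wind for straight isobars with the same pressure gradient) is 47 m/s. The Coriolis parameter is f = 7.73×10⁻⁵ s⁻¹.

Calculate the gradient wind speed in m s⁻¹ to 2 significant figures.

27 m s⁻¹

Around a low, centrifugal force acts outward with Coriolis, so pressure-gradient force balances both:
(1/ρ)|∂P/∂n| = fV + V²/R  →  V² + fR·V − fR·V_g = 0
With fR = 7.73×10⁻⁵ × 468×10³ m = 36.2 m/s:
V = [−fR + √((fR)² + 4 fR V_g)]/2 = [−36.2 + √(36.2² + 4×36.2×47)]/2 = 26.9 m/s
Subgeostrophic (V < V_g = 47 m/s), as expected around a low.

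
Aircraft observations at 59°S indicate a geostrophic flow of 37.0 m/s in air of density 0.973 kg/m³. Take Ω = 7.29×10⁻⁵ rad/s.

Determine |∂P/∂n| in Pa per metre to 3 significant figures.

4.50×10⁻³ Pa/m

Coriolis parameter at 59°S:
f = 2Ω sin φ = 2 × 7.29×10⁻⁵ × sin 59° = 1.25×10⁻⁴ s⁻¹
Geostrophic balance rearranged: |∂P/∂n| = f ρ V_g
|∂P/∂n| = 1.25×10⁻⁴ × 0.973 × 37.0 = 4.50×10⁻³ Pa/m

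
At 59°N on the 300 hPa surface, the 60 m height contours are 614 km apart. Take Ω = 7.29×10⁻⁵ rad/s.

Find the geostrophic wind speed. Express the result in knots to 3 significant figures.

Coriolis parameter at 59°N:
f = 2Ω sin φ = 2 × 7.29×10⁻⁵ × sin 59° = 1.25×10⁻⁴ s⁻¹
Height gradient: |∂Z/∂n| = 60 m / 614000 m = 9.77×10⁻⁵
On a pressure surface, geostrophic balance gives V_g = (g/f)|∂Z/∂n|:
V_g = 9.81 × 9.77×10⁻⁵ / 1.25×10⁻⁴ = 7.67 m/s
Converting: 7.67 m/s × 1.944 = 14.9 knots

14.9 knots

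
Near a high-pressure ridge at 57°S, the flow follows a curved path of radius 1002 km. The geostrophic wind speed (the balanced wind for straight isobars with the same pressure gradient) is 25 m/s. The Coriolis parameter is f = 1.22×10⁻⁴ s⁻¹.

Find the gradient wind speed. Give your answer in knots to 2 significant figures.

68 knots

Around a high, pressure-gradient force acts outward with centrifugal, so Coriolis balances both:
fV = (1/ρ)|∂P/∂n| + V²/R  →  V² − fR·V + fR·V_g = 0
With fR = 1.22×10⁻⁴ × 1002×10³ m = 122 m/s:
V = [fR − √((fR)² − 4 fR V_g)]/2 = [122 − √(122² − 4×122×25)]/2 = 35 m/s
Supergeostrophic (V > V_g = 25 m/s), as expected around a high.
Converting: 35 m/s × 1.944 = 68 knots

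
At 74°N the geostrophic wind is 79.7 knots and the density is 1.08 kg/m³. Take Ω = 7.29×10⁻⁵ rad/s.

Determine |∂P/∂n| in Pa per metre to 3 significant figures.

6.21×10⁻³ Pa/m

Coriolis parameter at 74°N:
f = 2Ω sin φ = 2 × 7.29×10⁻⁵ × sin 74° = 1.40×10⁻⁴ s⁻¹
Wind speed in SI: 79.7 knots = 41.0 m/s
Geostrophic balance rearranged: |∂P/∂n| = f ρ V_g
|∂P/∂n| = 1.40×10⁻⁴ × 1.08 × 41.0 = 6.21×10⁻³ Pa/m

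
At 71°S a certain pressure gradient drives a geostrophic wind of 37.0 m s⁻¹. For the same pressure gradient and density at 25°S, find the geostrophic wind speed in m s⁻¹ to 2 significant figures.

With the same pressure gradient and density, V_g ∝ 1/f ∝ 1/sin φ.
V₂ = V₁ · sin φ₁ / sin φ₂ = 37.0 × sin 71° / sin 25°
V₂ = 37.0 × 0.9455/0.4226 = 83 m s⁻¹

83 m s⁻¹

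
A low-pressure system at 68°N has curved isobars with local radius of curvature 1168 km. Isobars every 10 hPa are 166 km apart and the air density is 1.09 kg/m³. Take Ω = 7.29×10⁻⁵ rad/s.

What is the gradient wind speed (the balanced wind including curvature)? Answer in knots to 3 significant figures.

65.5 knots

Coriolis parameter at 68°N:
f = 2Ω sin φ = 2 × 7.29×10⁻⁵ × sin 68° = 1.35×10⁻⁴ s⁻¹
Pressure gradient: |∂P/∂n| = 1000 Pa / 166000 m = 6.02×10⁻³ Pa/m
Geostrophic speed: V_g = |∂P/∂n|/(fρ) = 6.02×10⁻³/(1.35×10⁻⁴ × 1.09) = 40.9 m/s
Around a low, centrifugal force acts outward with Coriolis, so pressure-gradient force balances both:
(1/ρ)|∂P/∂n| = fV + V²/R  →  V² + fR·V − fR·V_g = 0
With fR = 1.35×10⁻⁴ × 1168×10³ m = 158 m/s:
V = [−fR + √((fR)² + 4 fR V_g)]/2 = [−158 + √(158² + 4×158×40.9)]/2 = 33.7 m/s
Subgeostrophic (V < V_g = 40.9 m/s), as expected around a low.
Converting: 33.7 m/s × 1.944 = 65.5 knots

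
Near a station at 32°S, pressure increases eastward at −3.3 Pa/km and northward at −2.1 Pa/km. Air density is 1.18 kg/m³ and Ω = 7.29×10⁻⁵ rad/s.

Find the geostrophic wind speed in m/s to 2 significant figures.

Coriolis parameter at 32°S:
f = 2Ω sin φ = 2 × 7.29×10⁻⁵ × sin 32° = 7.73×10⁻⁵ s⁻¹
In the Southern Hemisphere f is negative: f = −7.73×10⁻⁵ s⁻¹.
Component geostrophic relations (x east, y north):
u_g = −(1/(fρ)) ∂P/∂y,  v_g = (1/(fρ)) ∂P/∂x
u_g = −(−2.1×10⁻³)/(−7.73×10⁻⁵ × 1.18) = −23.0 m/s;  v_g = (−3.3×10⁻³)/(−7.73×10⁻⁵ × 1.18) = 36.2 m/s
|V_g| = √(u_g² + v_g²) = 42.9 m/s

43 m/s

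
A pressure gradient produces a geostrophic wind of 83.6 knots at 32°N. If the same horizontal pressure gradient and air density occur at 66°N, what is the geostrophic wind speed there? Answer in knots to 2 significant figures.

With the same pressure gradient and density, V_g ∝ 1/f ∝ 1/sin φ.
V₂ = V₁ · sin φ₁ / sin φ₂ = 83.6 × sin 32° / sin 66°
V₂ = 83.6 × 0.5299/0.9135 = 48 knots

48 knots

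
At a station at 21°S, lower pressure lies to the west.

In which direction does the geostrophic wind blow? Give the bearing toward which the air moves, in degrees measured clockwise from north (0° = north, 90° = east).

180°

The pressure-gradient force points toward the west (bearing 270°).
Geostrophic balance: in the Southern Hemisphere the Coriolis force deflects motion to the left, so the geostrophic wind blows 90° to the left of the pressure-gradient force (low pressure on the right).
Rotating 270° by 90° counterclockwise gives 180° — the wind blows toward the south.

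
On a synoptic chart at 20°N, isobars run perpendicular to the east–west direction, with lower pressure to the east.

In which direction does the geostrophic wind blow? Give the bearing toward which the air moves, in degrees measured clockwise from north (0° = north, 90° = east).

180°

The pressure-gradient force points toward the east (bearing 090°).
Geostrophic balance: in the Northern Hemisphere the Coriolis force deflects motion to the right, so the geostrophic wind blows 90° to the right of the pressure-gradient force (low pressure on the left).
Rotating 090° by 90° clockwise gives 180° — the wind blows toward the south.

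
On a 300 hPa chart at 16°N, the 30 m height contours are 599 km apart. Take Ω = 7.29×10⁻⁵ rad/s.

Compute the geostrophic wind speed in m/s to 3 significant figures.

12.2 m/s

Coriolis parameter at 16°N:
f = 2Ω sin φ = 2 × 7.29×10⁻⁵ × sin 16° = 4.02×10⁻⁵ s⁻¹
Height gradient: |∂Z/∂n| = 30 m / 599000 m = 5.01×10⁻⁵
On a pressure surface, geostrophic balance gives V_g = (g/f)|∂Z/∂n|:
V_g = 9.81 × 5.01×10⁻⁵ / 4.02×10⁻⁵ = 12.2 m/s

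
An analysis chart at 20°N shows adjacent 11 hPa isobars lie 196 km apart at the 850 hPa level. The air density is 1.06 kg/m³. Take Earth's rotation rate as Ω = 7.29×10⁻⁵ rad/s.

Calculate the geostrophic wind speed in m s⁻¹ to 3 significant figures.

Coriolis parameter at 20°N:
f = 2Ω sin φ = 2 × 7.29×10⁻⁵ × sin 20° = 4.99×10⁻⁵ s⁻¹
Pressure gradient: |∂P/∂n| = 1100 Pa / 196000 m = 5.61×10⁻³ Pa/m
Geostrophic balance (pressure-gradient force = Coriolis force):
V_g = (1/(fρ)) |∂P/∂n| = 5.61×10⁻³ / (4.99×10⁻⁵ × 1.06) = 106 m/s

106 m s⁻¹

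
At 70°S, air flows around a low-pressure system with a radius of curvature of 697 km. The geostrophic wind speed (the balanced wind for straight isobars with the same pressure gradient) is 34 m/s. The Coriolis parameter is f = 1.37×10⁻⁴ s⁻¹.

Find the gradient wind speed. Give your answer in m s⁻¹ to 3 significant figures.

26.6 m s⁻¹

Around a low, centrifugal force acts outward with Coriolis, so pressure-gradient force balances both:
(1/ρ)|∂P/∂n| = fV + V²/R  →  V² + fR·V − fR·V_g = 0
With fR = 1.37×10⁻⁴ × 697×10³ m = 95.5 m/s:
V = [−fR + √((fR)² + 4 fR V_g)]/2 = [−95.5 + √(95.5² + 4×95.5×34)]/2 = 26.6 m/s
Subgeostrophic (V < V_g = 34 m/s), as expected around a low.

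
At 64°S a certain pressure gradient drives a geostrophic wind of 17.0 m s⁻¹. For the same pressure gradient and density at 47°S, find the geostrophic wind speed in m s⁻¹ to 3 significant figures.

With the same pressure gradient and density, V_g ∝ 1/f ∝ 1/sin φ.
V₂ = V₁ · sin φ₁ / sin φ₂ = 17.0 × sin 64° / sin 47°
V₂ = 17.0 × 0.8988/0.7314 = 20.9 m s⁻¹

20.9 m s⁻¹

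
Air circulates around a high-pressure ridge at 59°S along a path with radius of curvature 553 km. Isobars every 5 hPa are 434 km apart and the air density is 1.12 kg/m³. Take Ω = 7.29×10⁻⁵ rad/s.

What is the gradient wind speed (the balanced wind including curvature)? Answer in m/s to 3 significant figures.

Coriolis parameter at 59°S:
f = 2Ω sin φ = 2 × 7.29×10⁻⁵ × sin 59° = 1.25×10⁻⁴ s⁻¹
Pressure gradient: |∂P/∂n| = 500 Pa / 434000 m = 1.15×10⁻³ Pa/m
Geostrophic speed: V_g = |∂P/∂n|/(fρ) = 1.15×10⁻³/(1.25×10⁻⁴ × 1.12) = 8.23 m/s
Around a high, pressure-gradient force acts outward with centrifugal, so Coriolis balances both:
fV = (1/ρ)|∂P/∂n| + V²/R  →  V² − fR·V + fR·V_g = 0
With fR = 1.25×10⁻⁴ × 553×10³ m = 69.1 m/s:
V = [fR − √((fR)² − 4 fR V_g)]/2 = [69.1 − √(69.1² − 4×69.1×8.23)]/2 = 9.55 m/s
Supergeostrophic (V > V_g = 8.23 m/s), as expected around a high.

9.55 m/s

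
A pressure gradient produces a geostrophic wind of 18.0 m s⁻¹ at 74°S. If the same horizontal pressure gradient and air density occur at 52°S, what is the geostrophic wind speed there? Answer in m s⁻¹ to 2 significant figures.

With the same pressure gradient and density, V_g ∝ 1/f ∝ 1/sin φ.
V₂ = V₁ · sin φ₁ / sin φ₂ = 18.0 × sin 74° / sin 52°
V₂ = 18.0 × 0.9613/0.7880 = 22 m s⁻¹

22 m s⁻¹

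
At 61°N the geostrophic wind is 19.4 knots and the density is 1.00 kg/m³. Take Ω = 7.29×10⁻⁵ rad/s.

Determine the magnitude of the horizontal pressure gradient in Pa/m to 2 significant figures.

1.3×10⁻³ Pa/m

Coriolis parameter at 61°N:
f = 2Ω sin φ = 2 × 7.29×10⁻⁵ × sin 61° = 1.28×10⁻⁴ s⁻¹
Wind speed in SI: 19.4 knots = 9.98 m/s
Geostrophic balance rearranged: |∂P/∂n| = f ρ V_g
|∂P/∂n| = 1.28×10⁻⁴ × 1.00 × 9.98 = 1.27×10⁻³ Pa/m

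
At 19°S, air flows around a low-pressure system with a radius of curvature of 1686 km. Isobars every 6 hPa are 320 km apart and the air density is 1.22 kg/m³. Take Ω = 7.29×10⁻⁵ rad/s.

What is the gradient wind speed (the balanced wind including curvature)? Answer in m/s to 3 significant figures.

24.7 m/s

Coriolis parameter at 19°S:
f = 2Ω sin φ = 2 × 7.29×10⁻⁵ × sin 19° = 4.75×10⁻⁵ s⁻¹
Pressure gradient: |∂P/∂n| = 600 Pa / 320000 m = 1.88×10⁻³ Pa/m
Geostrophic speed: V_g = |∂P/∂n|/(fρ) = 1.88×10⁻³/(4.75×10⁻⁵ × 1.22) = 32.4 m/s
Around a low, centrifugal force acts outward with Coriolis, so pressure-gradient force balances both:
(1/ρ)|∂P/∂n| = fV + V²/R  →  V² + fR·V − fR·V_g = 0
With fR = 4.75×10⁻⁵ × 1686×10³ m = 80.0 m/s:
V = [−fR + √((fR)² + 4 fR V_g)]/2 = [−80.0 + √(80.0² + 4×80.0×32.4)]/2 = 24.7 m/s
Subgeostrophic (V < V_g = 32.4 m/s), as expected around a low.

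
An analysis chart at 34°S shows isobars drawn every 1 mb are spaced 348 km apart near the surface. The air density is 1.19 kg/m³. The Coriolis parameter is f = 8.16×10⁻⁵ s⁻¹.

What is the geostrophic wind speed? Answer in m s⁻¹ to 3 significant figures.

Pressure gradient: |∂P/∂n| = 100 Pa / 348000 m = 2.87×10⁻⁴ Pa/m
Geostrophic balance (pressure-gradient force = Coriolis force):
V_g = (1/(fρ)) |∂P/∂n| = 2.87×10⁻⁴ / (8.16×10⁻⁵ × 1.19) = 2.96 m/s

2.96 m s⁻¹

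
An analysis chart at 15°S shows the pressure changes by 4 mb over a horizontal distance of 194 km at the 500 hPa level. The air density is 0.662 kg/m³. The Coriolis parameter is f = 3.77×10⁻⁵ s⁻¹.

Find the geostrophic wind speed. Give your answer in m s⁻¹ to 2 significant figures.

Pressure gradient: |∂P/∂n| = 400 Pa / 194000 m = 2.06×10⁻³ Pa/m
Geostrophic balance (pressure-gradient force = Coriolis force):
V_g = (1/(fρ)) |∂P/∂n| = 2.06×10⁻³ / (3.77×10⁻⁵ × 0.662) = 82.6 m/s

83 m s⁻¹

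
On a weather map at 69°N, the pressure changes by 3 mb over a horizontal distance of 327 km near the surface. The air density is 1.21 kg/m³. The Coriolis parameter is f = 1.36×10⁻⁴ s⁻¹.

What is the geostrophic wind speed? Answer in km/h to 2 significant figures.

Pressure gradient: |∂P/∂n| = 300 Pa / 327000 m = 9.17×10⁻⁴ Pa/m
Geostrophic balance (pressure-gradient force = Coriolis force):
V_g = (1/(fρ)) |∂P/∂n| = 9.17×10⁻⁴ / (1.36×10⁻⁴ × 1.21) = 5.58 m/s
Converting: 5.58 m/s × 3.6 = 20 km/h

20 km/h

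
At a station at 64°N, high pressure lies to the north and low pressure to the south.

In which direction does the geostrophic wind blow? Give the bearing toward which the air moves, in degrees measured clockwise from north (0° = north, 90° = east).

The pressure-gradient force points toward the south (bearing 180°).
Geostrophic balance: in the Northern Hemisphere the Coriolis force deflects motion to the right, so the geostrophic wind blows 90° to the right of the pressure-gradient force (low pressure on the left).
Rotating 180° by 90° clockwise gives 270° — the wind blows toward the west.

270°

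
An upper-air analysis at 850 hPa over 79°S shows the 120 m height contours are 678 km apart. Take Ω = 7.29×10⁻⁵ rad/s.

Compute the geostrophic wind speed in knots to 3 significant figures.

23.6 knots

Coriolis parameter at 79°S:
f = 2Ω sin φ = 2 × 7.29×10⁻⁵ × sin 79° = 1.43×10⁻⁴ s⁻¹
Height gradient: |∂Z/∂n| = 120 m / 678000 m = 1.77×10⁻⁴
On a pressure surface, geostrophic balance gives V_g = (g/f)|∂Z/∂n|:
V_g = 9.81 × 1.77×10⁻⁴ / 1.43×10⁻⁴ = 12.1 m/s
Converting: 12.1 m/s × 1.944 = 23.6 knots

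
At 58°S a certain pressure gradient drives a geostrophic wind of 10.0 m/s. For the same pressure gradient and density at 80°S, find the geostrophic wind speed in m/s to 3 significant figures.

With the same pressure gradient and density, V_g ∝ 1/f ∝ 1/sin φ.
V₂ = V₁ · sin φ₁ / sin φ₂ = 10.0 × sin 58° / sin 80°
V₂ = 10.0 × 0.8480/0.9848 = 8.61 m/s

8.61 m/s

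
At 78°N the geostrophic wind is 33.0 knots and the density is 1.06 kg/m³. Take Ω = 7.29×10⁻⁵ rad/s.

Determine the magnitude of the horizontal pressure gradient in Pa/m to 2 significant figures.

2.6×10⁻³ Pa/m

Coriolis parameter at 78°N:
f = 2Ω sin φ = 2 × 7.29×10⁻⁵ × sin 78° = 1.43×10⁻⁴ s⁻¹
Wind speed in SI: 33.0 knots = 17.0 m/s
Geostrophic balance rearranged: |∂P/∂n| = f ρ V_g
|∂P/∂n| = 1.43×10⁻⁴ × 1.06 × 17.0 = 2.57×10⁻³ Pa/m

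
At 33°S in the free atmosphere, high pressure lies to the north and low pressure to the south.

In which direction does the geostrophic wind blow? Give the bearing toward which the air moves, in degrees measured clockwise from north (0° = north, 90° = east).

090°

The pressure-gradient force points toward the south (bearing 180°).
Geostrophic balance: in the Southern Hemisphere the Coriolis force deflects motion to the left, so the geostrophic wind blows 90° to the left of the pressure-gradient force (low pressure on the right).
Rotating 180° by 90° counterclockwise gives 090° — the wind blows toward the east.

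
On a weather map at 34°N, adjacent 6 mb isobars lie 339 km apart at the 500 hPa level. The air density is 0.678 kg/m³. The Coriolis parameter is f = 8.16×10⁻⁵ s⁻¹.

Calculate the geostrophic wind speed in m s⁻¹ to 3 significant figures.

Pressure gradient: |∂P/∂n| = 600 Pa / 339000 m = 1.77×10⁻³ Pa/m
Geostrophic balance (pressure-gradient force = Coriolis force):
V_g = (1/(fρ)) |∂P/∂n| = 1.77×10⁻³ / (8.16×10⁻⁵ × 0.678) = 32.0 m/s

32.0 m s⁻¹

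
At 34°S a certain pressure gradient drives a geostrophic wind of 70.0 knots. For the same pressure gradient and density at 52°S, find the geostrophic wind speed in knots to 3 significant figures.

49.7 knots

With the same pressure gradient and density, V_g ∝ 1/f ∝ 1/sin φ.
V₂ = V₁ · sin φ₁ / sin φ₂ = 70.0 × sin 34° / sin 52°
V₂ = 70.0 × 0.5592/0.7880 = 49.7 knots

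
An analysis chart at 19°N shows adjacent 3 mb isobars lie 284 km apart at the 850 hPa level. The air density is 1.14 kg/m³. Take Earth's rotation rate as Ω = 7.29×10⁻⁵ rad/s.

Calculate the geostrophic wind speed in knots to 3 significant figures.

37.9 knots

Coriolis parameter at 19°N:
f = 2Ω sin φ = 2 × 7.29×10⁻⁵ × sin 19° = 4.75×10⁻⁵ s⁻¹
Pressure gradient: |∂P/∂n| = 300 Pa / 284000 m = 1.06×10⁻³ Pa/m
Geostrophic balance (pressure-gradient force = Coriolis force):
V_g = (1/(fρ)) |∂P/∂n| = 1.06×10⁻³ / (4.75×10⁻⁵ × 1.14) = 19.5 m/s
Converting: 19.5 m/s × 1.944 = 37.9 knots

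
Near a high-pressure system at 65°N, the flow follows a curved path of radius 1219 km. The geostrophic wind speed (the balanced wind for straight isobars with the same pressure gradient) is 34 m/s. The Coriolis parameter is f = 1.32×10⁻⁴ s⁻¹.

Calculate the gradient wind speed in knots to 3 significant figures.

94.9 knots

Around a high, pressure-gradient force acts outward with centrifugal, so Coriolis balances both:
fV = (1/ρ)|∂P/∂n| + V²/R  →  V² − fR·V + fR·V_g = 0
With fR = 1.32×10⁻⁴ × 1219×10³ m = 161 m/s:
V = [fR − √((fR)² − 4 fR V_g)]/2 = [161 − √(161² − 4×161×34)]/2 = 48.8 m/s
Supergeostrophic (V > V_g = 34 m/s), as expected around a high.
Converting: 48.8 m/s × 1.944 = 94.9 knots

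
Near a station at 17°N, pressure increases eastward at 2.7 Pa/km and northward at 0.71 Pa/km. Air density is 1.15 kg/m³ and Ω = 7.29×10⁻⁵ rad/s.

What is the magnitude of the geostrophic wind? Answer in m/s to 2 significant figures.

57 m/s

Coriolis parameter at 17°N:
f = 2Ω sin φ = 2 × 7.29×10⁻⁵ × sin 17° = 4.26×10⁻⁵ s⁻¹
Component geostrophic relations (x east, y north):
u_g = −(1/(fρ)) ∂P/∂y,  v_g = (1/(fρ)) ∂P/∂x
u_g = −(0.71×10⁻³)/(4.26×10⁻⁵ × 1.15) = −14.5 m/s;  v_g = (2.7×10⁻³)/(4.26×10⁻⁵ × 1.15) = 55.1 m/s
|V_g| = √(u_g² + v_g²) = 56.9 m/s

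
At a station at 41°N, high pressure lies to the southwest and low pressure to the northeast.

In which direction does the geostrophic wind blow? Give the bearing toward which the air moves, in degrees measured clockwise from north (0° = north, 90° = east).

135°

The pressure-gradient force points toward the northeast (bearing 045°).
Geostrophic balance: in the Northern Hemisphere the Coriolis force deflects motion to the right, so the geostrophic wind blows 90° to the right of the pressure-gradient force (low pressure on the left).
Rotating 045° by 90° clockwise gives 135° — the wind blows toward the southeast.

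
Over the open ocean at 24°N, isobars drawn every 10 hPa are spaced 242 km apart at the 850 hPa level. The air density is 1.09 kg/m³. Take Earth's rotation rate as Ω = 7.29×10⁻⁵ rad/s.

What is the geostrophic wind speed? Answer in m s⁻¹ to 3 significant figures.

Coriolis parameter at 24°N:
f = 2Ω sin φ = 2 × 7.29×10⁻⁵ × sin 24° = 5.93×10⁻⁵ s⁻¹
Pressure gradient: |∂P/∂n| = 1000 Pa / 242000 m = 4.13×10⁻³ Pa/m
Geostrophic balance (pressure-gradient force = Coriolis force):
V_g = (1/(fρ)) |∂P/∂n| = 4.13×10⁻³ / (5.93×10⁻⁵ × 1.09) = 63.9 m/s

63.9 m s⁻¹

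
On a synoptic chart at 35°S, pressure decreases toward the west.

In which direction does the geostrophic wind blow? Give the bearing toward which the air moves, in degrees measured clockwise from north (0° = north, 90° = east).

180°

The pressure-gradient force points toward the west (bearing 270°).
Geostrophic balance: in the Southern Hemisphere the Coriolis force deflects motion to the left, so the geostrophic wind blows 90° to the left of the pressure-gradient force (low pressure on the right).
Rotating 270° by 90° counterclockwise gives 180° — the wind blows toward the south.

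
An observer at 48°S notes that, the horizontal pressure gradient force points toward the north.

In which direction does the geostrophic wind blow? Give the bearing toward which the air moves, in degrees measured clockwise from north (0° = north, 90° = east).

The pressure-gradient force points toward the north (bearing 000°).
Geostrophic balance: in the Southern Hemisphere the Coriolis force deflects motion to the left, so the geostrophic wind blows 90° to the left of the pressure-gradient force (low pressure on the right).
Rotating 000° by 90° counterclockwise gives 270° — the wind blows toward the west.

270°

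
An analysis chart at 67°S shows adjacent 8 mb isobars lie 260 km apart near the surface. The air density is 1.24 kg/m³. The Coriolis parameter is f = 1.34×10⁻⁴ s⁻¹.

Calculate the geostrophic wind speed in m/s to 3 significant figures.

Pressure gradient: |∂P/∂n| = 800 Pa / 260000 m = 3.08×10⁻³ Pa/m
Geostrophic balance (pressure-gradient force = Coriolis force):
V_g = (1/(fρ)) |∂P/∂n| = 3.08×10⁻³ / (1.34×10⁻⁴ × 1.24) = 18.5 m/s

18.5 m/s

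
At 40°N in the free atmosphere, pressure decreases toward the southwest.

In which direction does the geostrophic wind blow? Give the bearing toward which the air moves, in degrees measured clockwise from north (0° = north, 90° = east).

The pressure-gradient force points toward the southwest (bearing 225°).
Geostrophic balance: in the Northern Hemisphere the Coriolis force deflects motion to the right, so the geostrophic wind blows 90° to the right of the pressure-gradient force (low pressure on the left).
Rotating 225° by 90° clockwise gives 315° — the wind blows toward the northwest.

315°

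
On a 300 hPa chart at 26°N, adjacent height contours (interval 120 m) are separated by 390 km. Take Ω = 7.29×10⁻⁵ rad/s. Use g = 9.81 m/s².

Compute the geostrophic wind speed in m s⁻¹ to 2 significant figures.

47 m s⁻¹

Coriolis parameter at 26°N:
f = 2Ω sin φ = 2 × 7.29×10⁻⁵ × sin 26° = 6.39×10⁻⁵ s⁻¹
Height gradient: |∂Z/∂n| = 120 m / 390000 m = 3.08×10⁻⁴
On a pressure surface, geostrophic balance gives V_g = (g/f)|∂Z/∂n|:
V_g = 9.81 × 3.08×10⁻⁴ / 6.39×10⁻⁵ = 47.2 m/s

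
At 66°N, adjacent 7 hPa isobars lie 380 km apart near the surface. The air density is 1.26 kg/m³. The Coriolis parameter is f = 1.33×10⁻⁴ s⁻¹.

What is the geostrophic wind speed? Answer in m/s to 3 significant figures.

Pressure gradient: |∂P/∂n| = 700 Pa / 380000 m = 1.84×10⁻³ Pa/m
Geostrophic balance (pressure-gradient force = Coriolis force):
V_g = (1/(fρ)) |∂P/∂n| = 1.84×10⁻³ / (1.33×10⁻⁴ × 1.26) = 11.0 m/s

11.0 m/s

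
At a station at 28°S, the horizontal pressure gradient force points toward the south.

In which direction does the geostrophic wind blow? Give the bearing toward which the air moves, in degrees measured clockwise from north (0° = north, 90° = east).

The pressure-gradient force points toward the south (bearing 180°).
Geostrophic balance: in the Southern Hemisphere the Coriolis force deflects motion to the left, so the geostrophic wind blows 90° to the left of the pressure-gradient force (low pressure on the right).
Rotating 180° by 90° counterclockwise gives 090° — the wind blows toward the east.

090°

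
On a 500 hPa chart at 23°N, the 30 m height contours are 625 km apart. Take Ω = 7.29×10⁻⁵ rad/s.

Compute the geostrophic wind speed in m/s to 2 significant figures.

8.3 m/s

Coriolis parameter at 23°N:
f = 2Ω sin φ = 2 × 7.29×10⁻⁵ × sin 23° = 5.70×10⁻⁵ s⁻¹
Height gradient: |∂Z/∂n| = 30 m / 625000 m = 4.80×10⁻⁵
On a pressure surface, geostrophic balance gives V_g = (g/f)|∂Z/∂n|:
V_g = 9.81 × 4.80×10⁻⁵ / 5.70×10⁻⁵ = 8.27 m/s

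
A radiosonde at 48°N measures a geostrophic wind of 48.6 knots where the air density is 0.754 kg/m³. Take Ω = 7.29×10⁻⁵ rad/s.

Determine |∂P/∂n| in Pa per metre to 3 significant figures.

2.04×10⁻³ Pa/m

Coriolis parameter at 48°N:
f = 2Ω sin φ = 2 × 7.29×10⁻⁵ × sin 48° = 1.08×10⁻⁴ s⁻¹
Wind speed in SI: 48.6 knots = 25.0 m/s
Geostrophic balance rearranged: |∂P/∂n| = f ρ V_g
|∂P/∂n| = 1.08×10⁻⁴ × 0.754 × 25.0 = 2.04×10⁻³ Pa/m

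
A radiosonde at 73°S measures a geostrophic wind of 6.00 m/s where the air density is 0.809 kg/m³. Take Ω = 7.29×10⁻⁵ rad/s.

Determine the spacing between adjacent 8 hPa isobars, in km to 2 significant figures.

Coriolis parameter at 73°S:
f = 2Ω sin φ = 2 × 7.29×10⁻⁵ × sin 73° = 1.39×10⁻⁴ s⁻¹
Geostrophic balance rearranged: |∂P/∂n| = f ρ V_g
|∂P/∂n| = 1.39×10⁻⁴ × 0.809 × 6.00 = 6.77×10⁻⁴ Pa/m
Isobar spacing: Δn = ΔP/|∂P/∂n| = 800 Pa / 6.77×10⁻⁴ Pa/m = 1182051 m ≈ 1200 km

1200 km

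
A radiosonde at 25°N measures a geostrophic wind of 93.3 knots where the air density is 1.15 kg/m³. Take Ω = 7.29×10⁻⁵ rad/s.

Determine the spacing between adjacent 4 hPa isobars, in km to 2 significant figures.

120 km

Coriolis parameter at 25°N:
f = 2Ω sin φ = 2 × 7.29×10⁻⁵ × sin 25° = 6.16×10⁻⁵ s⁻¹
Wind speed in SI: 93.3 knots = 48.0 m/s
Geostrophic balance rearranged: |∂P/∂n| = f ρ V_g
|∂P/∂n| = 6.16×10⁻⁵ × 1.15 × 48.0 = 3.40×10⁻³ Pa/m
Isobar spacing: Δn = ΔP/|∂P/∂n| = 400 Pa / 3.40×10⁻³ Pa/m = 117608 m ≈ 120 km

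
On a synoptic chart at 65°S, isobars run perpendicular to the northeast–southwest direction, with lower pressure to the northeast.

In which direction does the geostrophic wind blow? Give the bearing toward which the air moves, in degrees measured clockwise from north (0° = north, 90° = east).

315°

The pressure-gradient force points toward the northeast (bearing 045°).
Geostrophic balance: in the Southern Hemisphere the Coriolis force deflects motion to the left, so the geostrophic wind blows 90° to the left of the pressure-gradient force (low pressure on the right).
Rotating 045° by 90° counterclockwise gives 315° — the wind blows toward the northwest.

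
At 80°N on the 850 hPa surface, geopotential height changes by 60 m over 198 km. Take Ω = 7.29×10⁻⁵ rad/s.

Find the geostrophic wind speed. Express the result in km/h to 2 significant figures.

75 km/h

Coriolis parameter at 80°N:
f = 2Ω sin φ = 2 × 7.29×10⁻⁵ × sin 80° = 1.44×10⁻⁴ s⁻¹
Height gradient: |∂Z/∂n| = 60 m / 198000 m = 3.03×10⁻⁴
On a pressure surface, geostrophic balance gives V_g = (g/f)|∂Z/∂n|:
V_g = 9.81 × 3.03×10⁻⁴ / 1.44×10⁻⁴ = 20.7 m/s
Converting: 20.7 m/s × 3.6 = 75 km/h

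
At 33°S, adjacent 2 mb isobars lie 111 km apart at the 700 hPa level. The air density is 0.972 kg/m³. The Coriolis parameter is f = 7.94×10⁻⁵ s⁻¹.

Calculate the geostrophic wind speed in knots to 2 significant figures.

45 knots

Pressure gradient: |∂P/∂n| = 200 Pa / 111000 m = 1.80×10⁻³ Pa/m
Geostrophic balance (pressure-gradient force = Coriolis force):
V_g = (1/(fρ)) |∂P/∂n| = 1.80×10⁻³ / (7.94×10⁻⁵ × 0.972) = 23.3 m/s
Converting: 23.3 m/s × 1.944 = 45 knots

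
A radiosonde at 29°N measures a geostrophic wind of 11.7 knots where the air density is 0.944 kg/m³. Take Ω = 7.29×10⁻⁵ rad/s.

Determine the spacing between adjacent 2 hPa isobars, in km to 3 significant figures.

498 km

Coriolis parameter at 29°N:
f = 2Ω sin φ = 2 × 7.29×10⁻⁵ × sin 29° = 7.07×10⁻⁵ s⁻¹
Wind speed in SI: 11.7 knots = 6.02 m/s
Geostrophic balance rearranged: |∂P/∂n| = f ρ V_g
|∂P/∂n| = 7.07×10⁻⁵ × 0.944 × 6.02 = 4.02×10⁻⁴ Pa/m
Isobar spacing: Δn = ΔP/|∂P/∂n| = 200 Pa / 4.02×10⁻⁴ Pa/m = 497972 m ≈ 498 km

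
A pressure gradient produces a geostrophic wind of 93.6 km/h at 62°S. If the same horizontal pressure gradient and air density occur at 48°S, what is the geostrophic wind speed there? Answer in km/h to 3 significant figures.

111 km/h

With the same pressure gradient and density, V_g ∝ 1/f ∝ 1/sin φ.
V₂ = V₁ · sin φ₁ / sin φ₂ = 93.6 × sin 62° / sin 48°
V₂ = 93.6 × 0.8829/0.7431 = 111 km/h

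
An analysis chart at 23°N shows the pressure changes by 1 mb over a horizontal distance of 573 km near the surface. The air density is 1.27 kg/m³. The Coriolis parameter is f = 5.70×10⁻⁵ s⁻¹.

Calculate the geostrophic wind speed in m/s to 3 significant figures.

2.41 m/s

Pressure gradient: |∂P/∂n| = 100 Pa / 573000 m = 1.75×10⁻⁴ Pa/m
Geostrophic balance (pressure-gradient force = Coriolis force):
V_g = (1/(fρ)) |∂P/∂n| = 1.75×10⁻⁴ / (5.70×10⁻⁵ × 1.27) = 2.41 m/s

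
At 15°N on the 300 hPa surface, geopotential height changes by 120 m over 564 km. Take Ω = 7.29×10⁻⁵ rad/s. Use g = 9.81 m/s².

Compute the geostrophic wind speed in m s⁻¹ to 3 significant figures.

55.3 m s⁻¹

Coriolis parameter at 15°N:
f = 2Ω sin φ = 2 × 7.29×10⁻⁵ × sin 15° = 3.77×10⁻⁵ s⁻¹
Height gradient: |∂Z/∂n| = 120 m / 564000 m = 2.13×10⁻⁴
On a pressure surface, geostrophic balance gives V_g = (g/f)|∂Z/∂n|:
V_g = 9.81 × 2.13×10⁻⁴ / 3.77×10⁻⁵ = 55.3 m/s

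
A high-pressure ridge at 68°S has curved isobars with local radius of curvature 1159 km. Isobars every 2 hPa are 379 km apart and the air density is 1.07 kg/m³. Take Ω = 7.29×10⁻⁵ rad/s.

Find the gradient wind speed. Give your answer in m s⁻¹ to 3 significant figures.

3.74 m s⁻¹

Coriolis parameter at 68°S:
f = 2Ω sin φ = 2 × 7.29×10⁻⁵ × sin 68° = 1.35×10⁻⁴ s⁻¹
Pressure gradient: |∂P/∂n| = 200 Pa / 379000 m = 5.28×10⁻⁴ Pa/m
Geostrophic speed: V_g = |∂P/∂n|/(fρ) = 5.28×10⁻⁴/(1.35×10⁻⁴ × 1.07) = 3.65 m/s
Around a high, pressure-gradient force acts outward with centrifugal, so Coriolis balances both:
fV = (1/ρ)|∂P/∂n| + V²/R  →  V² − fR·V + fR·V_g = 0
With fR = 1.35×10⁻⁴ × 1159×10³ m = 157 m/s:
V = [fR − √((fR)² − 4 fR V_g)]/2 = [157 − √(157² − 4×157×3.65)]/2 = 3.74 m/s
Supergeostrophic (V > V_g = 3.65 m/s), as expected around a high.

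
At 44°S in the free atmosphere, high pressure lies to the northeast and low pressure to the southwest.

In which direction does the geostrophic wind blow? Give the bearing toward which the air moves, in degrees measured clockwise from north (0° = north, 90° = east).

The pressure-gradient force points toward the southwest (bearing 225°).
Geostrophic balance: in the Southern Hemisphere the Coriolis force deflects motion to the left, so the geostrophic wind blows 90° to the left of the pressure-gradient force (low pressure on the right).
Rotating 225° by 90° counterclockwise gives 135° — the wind blows toward the southeast.

135°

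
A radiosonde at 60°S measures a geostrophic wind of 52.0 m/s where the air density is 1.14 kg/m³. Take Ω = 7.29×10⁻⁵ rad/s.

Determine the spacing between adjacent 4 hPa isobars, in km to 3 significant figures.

Coriolis parameter at 60°S:
f = 2Ω sin φ = 2 × 7.29×10⁻⁵ × sin 60° = 1.26×10⁻⁴ s⁻¹
Geostrophic balance rearranged: |∂P/∂n| = f ρ V_g
|∂P/∂n| = 1.26×10⁻⁴ × 1.14 × 52.0 = 7.49×10⁻³ Pa/m
Isobar spacing: Δn = ΔP/|∂P/∂n| = 400 Pa / 7.49×10⁻³ Pa/m = 53440 m ≈ 53.4 km

53.4 km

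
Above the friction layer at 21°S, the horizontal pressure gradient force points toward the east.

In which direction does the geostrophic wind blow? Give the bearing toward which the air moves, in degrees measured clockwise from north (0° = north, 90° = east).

000°

The pressure-gradient force points toward the east (bearing 090°).
Geostrophic balance: in the Southern Hemisphere the Coriolis force deflects motion to the left, so the geostrophic wind blows 90° to the left of the pressure-gradient force (low pressure on the right).
Rotating 090° by 90° counterclockwise gives 000° — the wind blows toward the north.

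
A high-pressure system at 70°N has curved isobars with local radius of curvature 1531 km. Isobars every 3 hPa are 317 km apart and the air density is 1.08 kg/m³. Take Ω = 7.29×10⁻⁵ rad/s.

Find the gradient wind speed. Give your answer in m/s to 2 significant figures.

6.6 m/s

Coriolis parameter at 70°N:
f = 2Ω sin φ = 2 × 7.29×10⁻⁵ × sin 70° = 1.37×10⁻⁴ s⁻¹
Pressure gradient: |∂P/∂n| = 300 Pa / 317000 m = 9.46×10⁻⁴ Pa/m
Geostrophic speed: V_g = |∂P/∂n|/(fρ) = 9.46×10⁻⁴/(1.37×10⁻⁴ × 1.08) = 6.40 m/s
Around a high, pressure-gradient force acts outward with centrifugal, so Coriolis balances both:
fV = (1/ρ)|∂P/∂n| + V²/R  →  V² − fR·V + fR·V_g = 0
With fR = 1.37×10⁻⁴ × 1531×10³ m = 210 m/s:
V = [fR − √((fR)² − 4 fR V_g)]/2 = [210 − √(210² − 4×210×6.4)]/2 = 6.6 m/s
Supergeostrophic (V > V_g = 6.4 m/s), as expected around a high.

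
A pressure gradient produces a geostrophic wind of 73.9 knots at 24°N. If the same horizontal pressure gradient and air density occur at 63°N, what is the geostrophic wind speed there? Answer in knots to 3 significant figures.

33.7 knots

With the same pressure gradient and density, V_g ∝ 1/f ∝ 1/sin φ.
V₂ = V₁ · sin φ₁ / sin φ₂ = 73.9 × sin 24° / sin 63°
V₂ = 73.9 × 0.4067/0.8910 = 33.7 knots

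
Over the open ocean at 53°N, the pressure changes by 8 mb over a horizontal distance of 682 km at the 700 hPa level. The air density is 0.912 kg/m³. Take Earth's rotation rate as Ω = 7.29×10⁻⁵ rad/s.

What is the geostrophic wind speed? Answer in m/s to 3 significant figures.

11.0 m/s

Coriolis parameter at 53°N:
f = 2Ω sin φ = 2 × 7.29×10⁻⁵ × sin 53° = 1.16×10⁻⁴ s⁻¹
Pressure gradient: |∂P/∂n| = 800 Pa / 682000 m = 1.17×10⁻³ Pa/m
Geostrophic balance (pressure-gradient force = Coriolis force):
V_g = (1/(fρ)) |∂P/∂n| = 1.17×10⁻³ / (1.16×10⁻⁴ × 0.912) = 11.0 m/s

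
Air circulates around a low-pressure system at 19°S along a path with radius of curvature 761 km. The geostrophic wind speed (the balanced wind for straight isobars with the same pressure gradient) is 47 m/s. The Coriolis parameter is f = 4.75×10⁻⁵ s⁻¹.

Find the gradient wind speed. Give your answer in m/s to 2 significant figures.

27 m/s

Around a low, centrifugal force acts outward with Coriolis, so pressure-gradient force balances both:
(1/ρ)|∂P/∂n| = fV + V²/R  →  V² + fR·V − fR·V_g = 0
With fR = 4.75×10⁻⁵ × 761×10³ m = 36.1 m/s:
V = [−fR + √((fR)² + 4 fR V_g)]/2 = [−36.1 + √(36.1² + 4×36.1×47)]/2 = 26.9 m/s
Subgeostrophic (V < V_g = 47 m/s), as expected around a low.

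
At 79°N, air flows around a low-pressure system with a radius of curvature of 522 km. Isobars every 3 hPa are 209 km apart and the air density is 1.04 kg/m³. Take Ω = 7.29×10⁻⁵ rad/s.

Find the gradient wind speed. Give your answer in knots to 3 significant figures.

16.8 knots

Coriolis parameter at 79°N:
f = 2Ω sin φ = 2 × 7.29×10⁻⁵ × sin 79° = 1.43×10⁻⁴ s⁻¹
Pressure gradient: |∂P/∂n| = 300 Pa / 209000 m = 1.44×10⁻³ Pa/m
Geostrophic speed: V_g = |∂P/∂n|/(fρ) = 1.44×10⁻³/(1.43×10⁻⁴ × 1.04) = 9.64 m/s
Around a low, centrifugal force acts outward with Coriolis, so pressure-gradient force balances both:
(1/ρ)|∂P/∂n| = fV + V²/R  →  V² + fR·V − fR·V_g = 0
With fR = 1.43×10⁻⁴ × 522×10³ m = 74.7 m/s:
V = [−fR + √((fR)² + 4 fR V_g)]/2 = [−74.7 + √(74.7² + 4×74.7×9.64)]/2 = 8.64 m/s
Subgeostrophic (V < V_g = 9.64 m/s), as expected around a low.
Converting: 8.64 m/s × 1.944 = 16.8 knots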